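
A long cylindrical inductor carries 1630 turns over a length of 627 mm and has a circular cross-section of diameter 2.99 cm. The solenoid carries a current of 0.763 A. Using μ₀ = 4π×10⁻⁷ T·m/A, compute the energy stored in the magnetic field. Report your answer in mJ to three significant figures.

U ≈ 1.09 mJ

A = π(d/2)² = π(1.495×10^-2 m)² = 7.022×10^-4 m².
L = μ₀N²A/ℓ = (4π×10⁻⁷)(1630)²(7.022×10^-4)/(0.627) = 3.739×10^-3 H.
U = ½LI² = ½(3.739×10^-3)(0.763)² = 1.088×10^-3 J.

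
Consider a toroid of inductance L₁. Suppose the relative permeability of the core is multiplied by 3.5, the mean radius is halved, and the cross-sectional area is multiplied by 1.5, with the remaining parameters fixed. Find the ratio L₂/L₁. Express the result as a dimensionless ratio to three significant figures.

For a toroid, L ∝ μᵣN²A/R.
L₂/L₁ = (3.5) × (0.5)^-1 × (1.5) = 10.5.

L₂/L₁ = 10.5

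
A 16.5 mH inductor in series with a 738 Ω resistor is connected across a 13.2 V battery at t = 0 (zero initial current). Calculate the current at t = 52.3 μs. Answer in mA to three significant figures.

I ≈ 16.2 mA

τ = L/R = 1.650×10^-2/738 = 2.236×10^-5 s; final current I_∞ = ε/R = 13.2/738 = 1.789×10^-2 A.
I(t) = I_∞(1 − e^(−t/τ)) with t/τ = 2.339.
I = (1.789×10^-2)(1 − e^(−2.339)) = 1.616×10^-2 A.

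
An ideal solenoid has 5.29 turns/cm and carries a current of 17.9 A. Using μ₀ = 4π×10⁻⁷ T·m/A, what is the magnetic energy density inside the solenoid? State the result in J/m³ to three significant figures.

u ≈ 56.3 J/m³

B = μ₀nI = (4π×10⁻⁷)(529)(17.9) = 1.190×10^-2 T.
u = B²/(2μ₀) = (1.190×10^-2)²/(2×4π×10⁻⁷) = 56.34 J/m³.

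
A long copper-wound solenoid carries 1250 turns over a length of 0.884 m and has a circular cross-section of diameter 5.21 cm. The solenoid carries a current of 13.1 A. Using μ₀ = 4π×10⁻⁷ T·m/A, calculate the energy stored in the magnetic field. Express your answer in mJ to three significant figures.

U ≈ 406 mJ

A = π(d/2)² = π(2.605×10^-2 m)² = 2.132×10^-3 m².
L = μ₀N²A/ℓ = (4π×10⁻⁷)(1250)²(2.132×10^-3)/(0.884) = 4.735×10^-3 H.
U = ½LI² = ½(4.735×10^-3)(13.1)² = 0.4063 J.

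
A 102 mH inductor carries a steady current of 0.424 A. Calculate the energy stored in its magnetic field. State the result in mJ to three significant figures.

Stored magnetic energy: U = ½LI².
U = ½(0.102 H)(0.424 A)² = 9.169×10^-3 J.

U ≈ 9.17 mJ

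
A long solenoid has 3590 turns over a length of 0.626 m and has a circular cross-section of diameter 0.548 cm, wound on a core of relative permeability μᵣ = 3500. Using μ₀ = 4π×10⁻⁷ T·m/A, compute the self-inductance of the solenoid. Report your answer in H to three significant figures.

A = π(d/2)² = π(2.740×10^-3 m)² = 2.359×10^-5 m².
For a long solenoid, L = μ₀μᵣN²A/ℓ.
L = (4π×10⁻⁷)(3500)(3590)²(2.359×10^-5)/(0.626 m) = 2.136 H.

L ≈ 2.14 H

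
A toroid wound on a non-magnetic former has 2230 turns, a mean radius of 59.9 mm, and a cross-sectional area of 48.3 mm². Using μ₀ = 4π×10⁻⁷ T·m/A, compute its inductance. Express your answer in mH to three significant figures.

For a thin toroid, L = μ₀N²A/(2πR).
L = (4π×10⁻⁷)(2230)²(4.830×10^-5) / (2π×5.990×10^-2 m) = 8.020×10^-4 H.

L ≈ 0.802 mH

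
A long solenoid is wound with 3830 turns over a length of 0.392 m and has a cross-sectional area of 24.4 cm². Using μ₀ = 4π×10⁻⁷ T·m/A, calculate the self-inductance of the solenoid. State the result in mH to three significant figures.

L ≈ 115 mH

A = 24.4 cm² = 2.440×10^-3 m².
For a long solenoid, L = μ₀N²A/ℓ.
L = (4π×10⁻⁷)(3830)²(2.440×10^-3)/(0.392 m) = 0.1147 H.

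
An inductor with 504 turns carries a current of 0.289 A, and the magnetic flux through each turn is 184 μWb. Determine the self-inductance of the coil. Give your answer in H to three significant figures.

L ≈ 0.321 H

Self-inductance is defined by L = NΦ_B/I (flux linkage over current).
L = (504)(1.840×10^-4 Wb)/(0.289 A) = 0.3209 H.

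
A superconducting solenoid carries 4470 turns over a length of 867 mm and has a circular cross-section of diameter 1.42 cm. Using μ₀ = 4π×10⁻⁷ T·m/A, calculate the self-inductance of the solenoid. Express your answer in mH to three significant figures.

L ≈ 4.59 mH

A = π(d/2)² = π(7.100×10^-3 m)² = 1.584×10^-4 m².
For a long solenoid, L = μ₀N²A/ℓ.
L = (4π×10⁻⁷)(4470)²(1.584×10^-4)/(0.867 m) = 4.586×10^-3 H.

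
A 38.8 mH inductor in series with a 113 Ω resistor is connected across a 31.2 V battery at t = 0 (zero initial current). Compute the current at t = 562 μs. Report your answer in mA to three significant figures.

I ≈ 222 mA

τ = L/R = 3.880×10^-2/113 = 3.434×10^-4 s; final current I_∞ = ε/R = 31.2/113 = 0.2761 A.
I(t) = I_∞(1 − e^(−t/τ)) with t/τ = 1.637.
I = (0.2761)(1 − e^(−1.637)) = 0.2224 A.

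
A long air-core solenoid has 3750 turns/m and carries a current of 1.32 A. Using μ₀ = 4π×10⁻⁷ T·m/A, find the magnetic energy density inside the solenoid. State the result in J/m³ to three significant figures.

u ≈ 15.4 J/m³

B = μ₀nI = (4π×10⁻⁷)(3.750×10^3)(1.32) = 6.220×10^-3 T.
u = B²/(2μ₀) = (6.220×10^-3)²/(2×4π×10⁻⁷) = 15.4 J/m³.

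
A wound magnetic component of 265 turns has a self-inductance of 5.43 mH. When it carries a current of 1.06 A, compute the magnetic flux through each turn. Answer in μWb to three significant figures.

Φ_B ≈ 21.7 μWb

From L = NΦ_B/I, the flux per turn is Φ_B = LI/N.
Φ_B = (5.430×10^-3 H)(1.06 A)/265 = 2.172×10^-5 Wb.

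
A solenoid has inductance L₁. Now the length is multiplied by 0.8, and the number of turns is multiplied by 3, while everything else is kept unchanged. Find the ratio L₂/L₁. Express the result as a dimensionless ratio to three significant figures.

For a solenoid, L ∝ μᵣN²A/ℓ.
L₂/L₁ = (0.8)^-1 × (3)^2 = 11.3.

L₂/L₁ = 11.3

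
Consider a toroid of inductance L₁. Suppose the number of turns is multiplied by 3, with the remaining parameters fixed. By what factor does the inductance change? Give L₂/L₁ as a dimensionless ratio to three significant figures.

For a toroid, L ∝ μᵣN²A/R.
L₂/L₁ = (3)^2 = 9.00.

L₂/L₁ = 9.00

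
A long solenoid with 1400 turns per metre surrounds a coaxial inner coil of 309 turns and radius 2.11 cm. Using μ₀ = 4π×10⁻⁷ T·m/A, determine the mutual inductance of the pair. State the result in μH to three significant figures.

The outer solenoid produces a uniform field B₁ = μ₀n₁I₁ across the inner coil,
so the flux linkage is N₂Φ = N₂B₁A₂ = μ₀n₁N₂A₂·I₁, giving M = μ₀n₁N₂A₂.
A₂ = πr² = π(2.110×10^-2 m)² = 1.399×10^-3 m².
M = (4π×10⁻⁷)(1400)(309)(1.399×10^-3) = 7.603×10^-4 H.

M ≈ 760 μH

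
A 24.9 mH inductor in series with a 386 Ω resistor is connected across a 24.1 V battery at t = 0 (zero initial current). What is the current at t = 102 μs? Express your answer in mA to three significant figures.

τ = L/R = 2.490×10^-2/386 = 6.451×10^-5 s; final current I_∞ = ε/R = 24.1/386 = 6.244×10^-2 A.
I(t) = I_∞(1 − e^(−t/τ)) with t/τ = 1.581.
I = (6.244×10^-2)(1 − e^(−1.581)) = 4.959×10^-2 A.

I ≈ 49.6 mA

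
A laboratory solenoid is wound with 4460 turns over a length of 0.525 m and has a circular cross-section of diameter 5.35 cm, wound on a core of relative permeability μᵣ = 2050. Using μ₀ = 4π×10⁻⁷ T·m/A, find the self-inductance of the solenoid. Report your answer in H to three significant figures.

L ≈ 219 H

A = π(d/2)² = π(2.675×10^-2 m)² = 2.248×10^-3 m².
For a long solenoid, L = μ₀μᵣN²A/ℓ.
L = (4π×10⁻⁷)(2050)(4460)²(2.248×10^-3)/(0.525 m) = 219.4 H.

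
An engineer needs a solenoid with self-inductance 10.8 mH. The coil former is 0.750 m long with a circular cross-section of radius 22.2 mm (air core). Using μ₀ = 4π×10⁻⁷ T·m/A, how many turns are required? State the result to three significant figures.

A = πr² = π(2.220×10^-2 m)² = 1.548×10^-3 m².
From L = μ₀N²A/ℓ, N = √(Lℓ / (μ₀A)).
N = √[(1.080×10^-2)(0.75) / ((4π×10⁻⁷)×1.548×10^-3)] = √(4.163×10^6) ≈ 2040.4.

N ≈ 2040 turns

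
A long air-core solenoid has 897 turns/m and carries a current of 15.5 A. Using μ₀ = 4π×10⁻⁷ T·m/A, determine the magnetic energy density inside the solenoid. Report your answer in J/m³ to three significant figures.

B = μ₀nI = (4π×10⁻⁷)(897)(15.5) = 1.747×10^-2 T.
u = B²/(2μ₀) = (1.747×10^-2)²/(2×4π×10⁻⁷) = 121.46 J/m³.

u ≈ 121 J/m³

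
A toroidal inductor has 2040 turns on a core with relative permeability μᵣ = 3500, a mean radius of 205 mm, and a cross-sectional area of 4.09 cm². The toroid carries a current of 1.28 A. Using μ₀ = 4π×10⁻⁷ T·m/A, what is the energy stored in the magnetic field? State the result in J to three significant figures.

U ≈ 4.76 J

L = μ₀μᵣN²A/(2πR) = (4π×10⁻⁷)(3500)(2040)²(4.090×10^-4)/(2π×0.205) = 5.812 H.
U = ½LI² = ½(5.812)(1.28)² = 4.761 J.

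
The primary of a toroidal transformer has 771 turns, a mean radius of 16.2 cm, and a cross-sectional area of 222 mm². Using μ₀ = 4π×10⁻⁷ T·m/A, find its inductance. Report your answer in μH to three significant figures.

L ≈ 163 μH

For a thin toroid, L = μ₀N²A/(2πR).
L = (4π×10⁻⁷)(771)²(2.220×10^-4) / (2π×0.162 m) = 1.629×10^-4 H.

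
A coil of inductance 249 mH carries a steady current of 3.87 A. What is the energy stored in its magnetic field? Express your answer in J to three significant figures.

U ≈ 1.86 J

Stored magnetic energy: U = ½LI².
U = ½(0.249 H)(3.87 A)² = 1.8646 J.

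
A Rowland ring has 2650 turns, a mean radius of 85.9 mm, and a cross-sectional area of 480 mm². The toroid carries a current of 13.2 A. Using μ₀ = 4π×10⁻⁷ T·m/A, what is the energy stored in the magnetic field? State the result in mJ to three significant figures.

U ≈ 684 mJ

L = μ₀N²A/(2πR) = (4π×10⁻⁷)(2650)²(4.800×10^-4)/(2π×8.590×10^-2) = 7.848×10^-3 H.
U = ½LI² = ½(7.848×10^-3)(13.2)² = 0.6837 J.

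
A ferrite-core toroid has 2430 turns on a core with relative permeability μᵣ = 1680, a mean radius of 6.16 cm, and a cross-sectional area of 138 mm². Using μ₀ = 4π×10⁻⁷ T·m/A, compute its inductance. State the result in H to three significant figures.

L ≈ 4.44 H

For a thin toroid, L = μ₀μᵣN²A/(2πR).
L = (4π×10⁻⁷)(1680)(2430)²(1.380×10^-4) / (2π×6.160×10^-2 m) = 4.4448 H.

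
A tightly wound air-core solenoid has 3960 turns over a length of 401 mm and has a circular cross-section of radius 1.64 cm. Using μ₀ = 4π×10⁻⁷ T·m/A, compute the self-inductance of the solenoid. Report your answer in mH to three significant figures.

A = πr² = π(1.640×10^-2 m)² = 8.450×10^-4 m².
For a long solenoid, L = μ₀N²A/ℓ.
L = (4π×10⁻⁷)(3960)²(8.450×10^-4)/(0.401 m) = 4.152×10^-2 H.

L ≈ 41.5 mH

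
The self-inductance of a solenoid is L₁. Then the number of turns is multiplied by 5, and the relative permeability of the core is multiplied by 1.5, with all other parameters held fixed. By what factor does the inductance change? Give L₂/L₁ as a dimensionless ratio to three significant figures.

For a solenoid, L ∝ μᵣN²A/ℓ.
L₂/L₁ = (5)^2 × (1.5) = 37.5.

L₂/L₁ = 37.5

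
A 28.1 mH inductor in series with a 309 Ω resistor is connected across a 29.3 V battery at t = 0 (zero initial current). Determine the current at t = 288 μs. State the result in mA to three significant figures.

I ≈ 90.8 mA

τ = L/R = 2.810×10^-2/309 = 9.094×10^-5 s; final current I_∞ = ε/R = 29.3/309 = 9.482×10^-2 A.
I(t) = I_∞(1 − e^(−t/τ)) with t/τ = 3.167.
I = (9.482×10^-2)(1 − e^(−3.167)) = 9.083×10^-2 A.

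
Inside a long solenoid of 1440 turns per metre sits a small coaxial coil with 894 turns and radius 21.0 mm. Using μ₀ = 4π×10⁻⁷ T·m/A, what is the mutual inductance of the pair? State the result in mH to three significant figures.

The outer solenoid produces a uniform field B₁ = μ₀n₁I₁ across the inner coil,
so the flux linkage is N₂Φ = N₂B₁A₂ = μ₀n₁N₂A₂·I₁, giving M = μ₀n₁N₂A₂.
A₂ = πr² = π(2.100×10^-2 m)² = 1.385×10^-3 m².
M = (4π×10⁻⁷)(1440)(894)(1.385×10^-3) = 2.241×10^-3 H.

M ≈ 2.24 mH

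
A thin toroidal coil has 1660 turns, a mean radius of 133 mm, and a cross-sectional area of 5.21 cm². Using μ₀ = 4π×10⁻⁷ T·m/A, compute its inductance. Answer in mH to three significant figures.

For a thin toroid, L = μ₀N²A/(2πR).
L = (4π×10⁻⁷)(1660)²(5.210×10^-4) / (2π×0.133 m) = 2.159×10^-3 H.

L ≈ 2.16 mH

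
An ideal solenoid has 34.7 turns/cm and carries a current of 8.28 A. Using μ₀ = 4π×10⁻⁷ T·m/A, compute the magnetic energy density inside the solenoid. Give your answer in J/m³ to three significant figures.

B = μ₀nI = (4π×10⁻⁷)(3.470×10^3)(8.28) = 3.611×10^-2 T.
u = B²/(2μ₀) = (3.611×10^-2)²/(2×4π×10⁻⁷) = 518.7 J/m³.

u ≈ 519 J/m³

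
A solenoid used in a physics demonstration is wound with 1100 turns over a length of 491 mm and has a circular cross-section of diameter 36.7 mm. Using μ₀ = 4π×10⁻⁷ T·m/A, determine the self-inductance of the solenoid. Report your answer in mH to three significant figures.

A = π(d/2)² = π(1.835×10^-2 m)² = 1.058×10^-3 m².
For a long solenoid, L = μ₀N²A/ℓ.
L = (4π×10⁻⁷)(1100)²(1.058×10^-3)/(0.491 m) = 3.276×10^-3 H.

L ≈ 3.28 mH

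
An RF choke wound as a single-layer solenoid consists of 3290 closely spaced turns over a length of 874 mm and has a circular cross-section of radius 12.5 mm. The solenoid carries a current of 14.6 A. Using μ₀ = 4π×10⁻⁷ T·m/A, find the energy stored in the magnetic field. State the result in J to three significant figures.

A = πr² = π(1.250×10^-2 m)² = 4.909×10^-4 m².
L = μ₀N²A/ℓ = (4π×10⁻⁷)(3290)²(4.909×10^-4)/(0.874) = 7.639×10^-3 H.
U = ½LI² = ½(7.639×10^-3)(14.6)² = 0.8142 J.

U ≈ 0.814 J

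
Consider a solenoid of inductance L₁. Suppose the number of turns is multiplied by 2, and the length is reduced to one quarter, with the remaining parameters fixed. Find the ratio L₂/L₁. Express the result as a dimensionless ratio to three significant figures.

L₂/L₁ = 16.0

For a solenoid, L ∝ μᵣN²A/ℓ.
L₂/L₁ = (2)^2 × (0.25)^-1 = 16.0.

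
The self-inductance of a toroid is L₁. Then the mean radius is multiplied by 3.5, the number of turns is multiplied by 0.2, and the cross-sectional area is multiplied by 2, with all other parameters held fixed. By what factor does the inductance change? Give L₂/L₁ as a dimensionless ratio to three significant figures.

For a toroid, L ∝ μᵣN²A/R.
L₂/L₁ = (3.5)^-1 × (0.2)^2 × (2) = 0.0229.

L₂/L₁ = 0.0229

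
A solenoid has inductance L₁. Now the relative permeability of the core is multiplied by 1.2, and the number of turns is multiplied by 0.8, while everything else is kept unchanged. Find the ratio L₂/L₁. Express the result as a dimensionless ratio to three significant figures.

L₂/L₁ = 0.768

For a solenoid, L ∝ μᵣN²A/ℓ.
L₂/L₁ = (1.2) × (0.8)^2 = 0.768.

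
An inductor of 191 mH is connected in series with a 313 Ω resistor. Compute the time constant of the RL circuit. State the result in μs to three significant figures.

τ = L/R = (0.191 H)/(313 Ω) = 6.102×10^-4 s.

τ ≈ 610 μs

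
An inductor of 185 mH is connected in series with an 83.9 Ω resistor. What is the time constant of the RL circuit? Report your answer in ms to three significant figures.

τ = L/R = (0.185 H)/(83.9 Ω) = 2.205×10^-3 s.

τ ≈ 2.21 ms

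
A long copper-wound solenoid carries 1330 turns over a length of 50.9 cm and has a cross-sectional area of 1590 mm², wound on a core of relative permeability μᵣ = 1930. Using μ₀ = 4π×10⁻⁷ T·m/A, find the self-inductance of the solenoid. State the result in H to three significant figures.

L ≈ 13.4 H

A = 1590 mm² = 1.590×10^-3 m².
For a long solenoid, L = μ₀μᵣN²A/ℓ.
L = (4π×10⁻⁷)(1930)(1330)²(1.590×10^-3)/(0.509 m) = 13.4 H.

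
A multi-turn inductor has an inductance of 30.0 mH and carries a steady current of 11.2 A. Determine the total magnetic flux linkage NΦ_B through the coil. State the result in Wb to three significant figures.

From L = NΦ_B/I, the flux linkage is NΦ_B = LI.
NΦ_B = (3.000×10^-2 H)(11.2 A) = 0.336 Wb.

NΦ_B ≈ 0.336 Wb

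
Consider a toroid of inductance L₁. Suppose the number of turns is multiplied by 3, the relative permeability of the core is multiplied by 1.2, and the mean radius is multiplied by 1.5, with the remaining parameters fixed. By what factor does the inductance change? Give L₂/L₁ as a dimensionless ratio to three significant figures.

L₂/L₁ = 7.20

For a toroid, L ∝ μᵣN²A/R.
L₂/L₁ = (3)^2 × (1.2) × (1.5)^-1 = 7.20.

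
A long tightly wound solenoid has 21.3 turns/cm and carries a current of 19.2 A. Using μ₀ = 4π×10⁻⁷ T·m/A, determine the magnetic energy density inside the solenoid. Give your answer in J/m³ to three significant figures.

u ≈ 1050 J/m³

B = μ₀nI = (4π×10⁻⁷)(2.130×10^3)(19.2) = 5.139×10^-2 T.
u = B²/(2μ₀) = (5.139×10^-2)²/(2×4π×10⁻⁷) = 1.051×10^3 J/m³.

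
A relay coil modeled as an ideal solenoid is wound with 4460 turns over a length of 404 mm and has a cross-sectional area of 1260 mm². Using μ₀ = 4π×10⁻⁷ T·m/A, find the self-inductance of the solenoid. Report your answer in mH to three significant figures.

L ≈ 78.0 mH

A = 1260 mm² = 1.260×10^-3 m².
For a long solenoid, L = μ₀N²A/ℓ.
L = (4π×10⁻⁷)(4460)²(1.260×10^-3)/(0.404 m) = 7.796×10^-2 H.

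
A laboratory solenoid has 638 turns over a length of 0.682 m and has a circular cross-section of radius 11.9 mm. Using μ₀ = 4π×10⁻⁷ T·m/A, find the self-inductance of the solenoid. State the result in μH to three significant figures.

L ≈ 334 μH

A = πr² = π(1.190×10^-2 m)² = 4.449×10^-4 m².
For a long solenoid, L = μ₀N²A/ℓ.
L = (4π×10⁻⁷)(638)²(4.449×10^-4)/(0.682 m) = 3.337×10^-4 H.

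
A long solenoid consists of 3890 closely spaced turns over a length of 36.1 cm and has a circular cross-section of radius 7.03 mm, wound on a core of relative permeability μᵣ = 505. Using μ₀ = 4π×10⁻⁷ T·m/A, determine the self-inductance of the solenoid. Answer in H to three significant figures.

A = πr² = π(7.030×10^-3 m)² = 1.553×10^-4 m².
For a long solenoid, L = μ₀μᵣN²A/ℓ.
L = (4π×10⁻⁷)(505)(3890)²(1.553×10^-4)/(0.361 m) = 4.13 H.

L ≈ 4.13 H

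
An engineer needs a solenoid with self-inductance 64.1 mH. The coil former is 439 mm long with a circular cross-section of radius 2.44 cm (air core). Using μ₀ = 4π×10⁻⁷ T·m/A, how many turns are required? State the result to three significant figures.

N ≈ 3460 turns

A = πr² = π(2.440×10^-2 m)² = 1.870×10^-3 m².
From L = μ₀N²A/ℓ, N = √(Lℓ / (μ₀A)).
N = √[(6.410×10^-2)(0.439) / ((4π×10⁻⁷)×1.870×10^-3)] = √(1.197×10^7) ≈ 3460.1.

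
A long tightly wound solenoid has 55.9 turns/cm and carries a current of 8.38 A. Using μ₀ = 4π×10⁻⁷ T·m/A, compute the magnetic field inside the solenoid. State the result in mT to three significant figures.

B ≈ 58.9 mT

Inside a long solenoid, B = μ₀nI.
B = (4π×10⁻⁷)(5.590×10^3 m⁻¹)(8.38 A) = 5.887×10^-2 T.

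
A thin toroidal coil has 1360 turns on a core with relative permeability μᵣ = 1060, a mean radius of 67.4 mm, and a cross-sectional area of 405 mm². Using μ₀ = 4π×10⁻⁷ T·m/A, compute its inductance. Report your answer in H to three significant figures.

For a thin toroid, L = μ₀μᵣN²A/(2πR).
L = (4π×10⁻⁷)(1060)(1360)²(4.050×10^-4) / (2π×6.740×10^-2 m) = 2.356 H.

L ≈ 2.36 H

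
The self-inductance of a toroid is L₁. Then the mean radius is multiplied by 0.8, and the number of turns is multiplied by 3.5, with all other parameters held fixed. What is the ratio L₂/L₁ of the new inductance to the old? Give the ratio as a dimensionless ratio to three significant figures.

For a toroid, L ∝ μᵣN²A/R.
L₂/L₁ = (0.8)^-1 × (3.5)^2 = 15.3.

L₂/L₁ = 15.3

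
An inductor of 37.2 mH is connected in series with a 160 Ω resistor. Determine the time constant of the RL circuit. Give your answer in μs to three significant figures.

τ ≈ 233 μs

τ = L/R = (3.720×10^-2 H)/(160 Ω) = 2.325×10^-4 s.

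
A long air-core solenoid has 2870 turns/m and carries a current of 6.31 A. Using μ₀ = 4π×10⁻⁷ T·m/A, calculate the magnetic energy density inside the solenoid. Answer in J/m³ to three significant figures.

B = μ₀nI = (4π×10⁻⁷)(2.870×10^3)(6.31) = 2.276×10^-2 T.
u = B²/(2μ₀) = (2.276×10^-2)²/(2×4π×10⁻⁷) = 206.1 J/m³.

u ≈ 206 J/m³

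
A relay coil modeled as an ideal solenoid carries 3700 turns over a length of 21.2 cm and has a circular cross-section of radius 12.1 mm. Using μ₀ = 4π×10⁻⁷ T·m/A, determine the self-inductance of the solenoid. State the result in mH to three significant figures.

L ≈ 37.3 mH

A = πr² = π(1.210×10^-2 m)² = 4.600×10^-4 m².
For a long solenoid, L = μ₀N²A/ℓ.
L = (4π×10⁻⁷)(3700)²(4.600×10^-4)/(0.212 m) = 3.732×10^-2 H.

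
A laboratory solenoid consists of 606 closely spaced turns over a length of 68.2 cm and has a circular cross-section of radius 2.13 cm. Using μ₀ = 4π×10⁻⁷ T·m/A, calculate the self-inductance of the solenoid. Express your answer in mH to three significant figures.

A = πr² = π(2.130×10^-2 m)² = 1.425×10^-3 m².
For a long solenoid, L = μ₀N²A/ℓ.
L = (4π×10⁻⁷)(606)²(1.425×10^-3)/(0.682 m) = 9.6445×10^-4 H.

L ≈ 0.964 mH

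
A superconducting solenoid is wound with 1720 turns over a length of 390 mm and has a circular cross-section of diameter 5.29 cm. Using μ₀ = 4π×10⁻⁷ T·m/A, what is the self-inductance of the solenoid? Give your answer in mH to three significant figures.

A = π(d/2)² = π(2.645×10^-2 m)² = 2.198×10^-3 m².
For a long solenoid, L = μ₀N²A/ℓ.
L = (4π×10⁻⁷)(1720)²(2.198×10^-3)/(0.39 m) = 2.095×10^-2 H.

L ≈ 21.0 mH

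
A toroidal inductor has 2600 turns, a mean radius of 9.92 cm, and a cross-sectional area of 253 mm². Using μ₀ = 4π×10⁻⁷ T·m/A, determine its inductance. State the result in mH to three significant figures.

L ≈ 3.45 mH

For a thin toroid, L = μ₀N²A/(2πR).
L = (4π×10⁻⁷)(2600)²(2.530×10^-4) / (2π×9.920×10^-2 m) = 3.448×10^-3 H.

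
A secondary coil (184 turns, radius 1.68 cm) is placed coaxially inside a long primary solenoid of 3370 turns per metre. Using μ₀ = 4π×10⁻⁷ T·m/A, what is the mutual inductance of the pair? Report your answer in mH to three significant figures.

The outer solenoid produces a uniform field B₁ = μ₀n₁I₁ across the inner coil,
so the flux linkage is N₂Φ = N₂B₁A₂ = μ₀n₁N₂A₂·I₁, giving M = μ₀n₁N₂A₂.
A₂ = πr² = π(1.680×10^-2 m)² = 8.867×10^-4 m².
M = (4π×10⁻⁷)(3370)(184)(8.867×10^-4) = 6.909×10^-4 H.

M ≈ 0.691 mH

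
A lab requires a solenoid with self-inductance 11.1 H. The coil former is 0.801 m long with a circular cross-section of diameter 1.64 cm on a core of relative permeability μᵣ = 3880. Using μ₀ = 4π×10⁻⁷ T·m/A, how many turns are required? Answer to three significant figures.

A = π(d/2)² = π(8.200×10^-3 m)² = 2.112×10^-4 m².
From L = μ₀μᵣN²A/ℓ, N = √(Lℓ / (μ₀μᵣA)).
N = √[(11.1)(0.801) / ((4π×10⁻⁷)(3880)×2.112×10^-4)] = √(8.632×10^6) ≈ 2938.1.

N ≈ 2940 turns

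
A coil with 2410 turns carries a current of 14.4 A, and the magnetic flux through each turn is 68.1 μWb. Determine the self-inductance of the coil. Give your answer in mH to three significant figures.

L ≈ 11.4 mH

Self-inductance is defined by L = NΦ_B/I (flux linkage over current).
L = (2410)(6.810×10^-5 Wb)/(14.4 A) = 1.140×10^-2 H.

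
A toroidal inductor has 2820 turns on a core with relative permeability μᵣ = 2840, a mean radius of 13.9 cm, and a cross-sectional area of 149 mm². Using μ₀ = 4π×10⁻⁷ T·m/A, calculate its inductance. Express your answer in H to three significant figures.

For a thin toroid, L = μ₀μᵣN²A/(2πR).
L = (4π×10⁻⁷)(2840)(2820)²(1.490×10^-4) / (2π×0.139 m) = 4.842 H.

L ≈ 4.84 H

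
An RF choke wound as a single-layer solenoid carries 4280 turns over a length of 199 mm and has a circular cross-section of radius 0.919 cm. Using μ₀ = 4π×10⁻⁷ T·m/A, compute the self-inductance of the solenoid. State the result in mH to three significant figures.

A = πr² = π(9.190×10^-3 m)² = 2.653×10^-4 m².
For a long solenoid, L = μ₀N²A/ℓ.
L = (4π×10⁻⁷)(4280)²(2.653×10^-4)/(0.199 m) = 3.069×10^-2 H.

L ≈ 30.7 mH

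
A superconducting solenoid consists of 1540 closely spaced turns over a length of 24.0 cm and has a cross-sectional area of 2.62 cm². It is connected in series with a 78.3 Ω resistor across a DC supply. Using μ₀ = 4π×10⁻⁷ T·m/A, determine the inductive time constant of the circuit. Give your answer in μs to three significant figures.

τ ≈ 41.6 μs

A = 2.62 cm² = 2.620×10^-4 m².
L = μ₀N²A/ℓ = (4π×10⁻⁷)(1540)²(2.620×10^-4)/(0.24) = 3.253×10^-3 H.
τ = L/R = (3.253×10^-3)/(78.3) = 4.155×10^-5 s.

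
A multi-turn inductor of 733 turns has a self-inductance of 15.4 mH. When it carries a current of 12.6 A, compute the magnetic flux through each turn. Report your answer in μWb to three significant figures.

From L = NΦ_B/I, the flux per turn is Φ_B = LI/N.
Φ_B = (1.540×10^-2 H)(12.6 A)/733 = 2.647×10^-4 Wb.

Φ_B ≈ 265 μWb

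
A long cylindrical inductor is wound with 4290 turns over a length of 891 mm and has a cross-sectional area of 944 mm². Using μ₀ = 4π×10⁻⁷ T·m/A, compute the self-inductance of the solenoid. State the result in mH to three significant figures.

L ≈ 24.5 mH

A = 944 mm² = 9.440×10^-4 m².
For a long solenoid, L = μ₀N²A/ℓ.
L = (4π×10⁻⁷)(4290)²(9.440×10^-4)/(0.891 m) = 2.450×10^-2 H.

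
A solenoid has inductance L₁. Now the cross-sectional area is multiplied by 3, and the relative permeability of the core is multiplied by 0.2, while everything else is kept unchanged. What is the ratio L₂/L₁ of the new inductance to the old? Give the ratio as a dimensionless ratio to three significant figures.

L₂/L₁ = 0.600

For a solenoid, L ∝ μᵣN²A/ℓ.
L₂/L₁ = (3) × (0.2) = 0.600.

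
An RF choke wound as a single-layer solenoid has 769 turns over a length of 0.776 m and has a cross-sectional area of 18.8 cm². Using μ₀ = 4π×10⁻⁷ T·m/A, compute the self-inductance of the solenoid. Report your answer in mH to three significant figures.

L ≈ 1.80 mH

A = 18.8 cm² = 1.880×10^-3 m².
For a long solenoid, L = μ₀N²A/ℓ.
L = (4π×10⁻⁷)(769)²(1.880×10^-3)/(0.776 m) = 1.800×10^-3 H.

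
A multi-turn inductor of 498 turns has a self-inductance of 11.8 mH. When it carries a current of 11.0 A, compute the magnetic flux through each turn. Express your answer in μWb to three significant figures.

Φ_B ≈ 261 μWb

From L = NΦ_B/I, the flux per turn is Φ_B = LI/N.
Φ_B = (1.180×10^-2 H)(11.0 A)/498 = 2.606×10^-4 Wb.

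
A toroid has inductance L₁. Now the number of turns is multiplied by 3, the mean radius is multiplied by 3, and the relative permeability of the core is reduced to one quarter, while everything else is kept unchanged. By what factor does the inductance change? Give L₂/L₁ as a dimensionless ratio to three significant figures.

For a toroid, L ∝ μᵣN²A/R.
L₂/L₁ = (3)^2 × (3)^-1 × (0.25) = 0.750.

L₂/L₁ = 0.750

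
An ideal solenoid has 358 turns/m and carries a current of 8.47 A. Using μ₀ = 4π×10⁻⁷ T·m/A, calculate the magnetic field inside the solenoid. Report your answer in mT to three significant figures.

Inside a long solenoid, B = μ₀nI.
B = (4π×10⁻⁷)(358 m⁻¹)(8.47 A) = 3.810×10^-3 T.

B ≈ 3.81 mT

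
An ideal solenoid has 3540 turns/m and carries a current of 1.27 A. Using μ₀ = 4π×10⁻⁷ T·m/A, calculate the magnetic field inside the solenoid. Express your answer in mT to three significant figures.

B ≈ 5.65 mT

Inside a long solenoid, B = μ₀nI.
B = (4π×10⁻⁷)(3.540×10^3 m⁻¹)(1.27 A) = 5.650×10^-3 T.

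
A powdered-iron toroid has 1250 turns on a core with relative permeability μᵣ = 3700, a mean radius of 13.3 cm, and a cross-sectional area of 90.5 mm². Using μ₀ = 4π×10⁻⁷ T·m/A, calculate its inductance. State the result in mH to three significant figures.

L ≈ 787 mH

For a thin toroid, L = μ₀μᵣN²A/(2πR).
L = (4π×10⁻⁷)(3700)(1250)²(9.050×10^-5) / (2π×0.133 m) = 0.7868 H.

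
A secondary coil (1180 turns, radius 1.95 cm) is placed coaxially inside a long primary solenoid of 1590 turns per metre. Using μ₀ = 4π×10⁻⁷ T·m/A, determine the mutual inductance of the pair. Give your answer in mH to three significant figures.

M ≈ 2.82 mH

The outer solenoid produces a uniform field B₁ = μ₀n₁I₁ across the inner coil,
so the flux linkage is N₂Φ = N₂B₁A₂ = μ₀n₁N₂A₂·I₁, giving M = μ₀n₁N₂A₂.
A₂ = πr² = π(1.950×10^-2 m)² = 1.1946×10^-3 m².
M = (4π×10⁻⁷)(1590)(1180)(1.1946×10^-3) = 2.816×10^-3 H.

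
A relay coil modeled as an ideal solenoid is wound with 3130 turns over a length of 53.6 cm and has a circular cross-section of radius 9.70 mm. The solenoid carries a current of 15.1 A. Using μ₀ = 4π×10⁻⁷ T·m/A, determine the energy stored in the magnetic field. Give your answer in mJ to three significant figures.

U ≈ 774 mJ

A = πr² = π(9.700×10^-3 m)² = 2.956×10^-4 m².
L = μ₀N²A/ℓ = (4π×10⁻⁷)(3130)²(2.956×10^-4)/(0.536) = 6.789×10^-3 H.
U = ½LI² = ½(6.789×10^-3)(15.1)² = 0.774 J.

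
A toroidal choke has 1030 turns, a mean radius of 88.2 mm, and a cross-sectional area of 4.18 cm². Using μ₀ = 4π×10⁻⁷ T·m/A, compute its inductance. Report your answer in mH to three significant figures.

For a thin toroid, L = μ₀N²A/(2πR).
L = (4π×10⁻⁷)(1030)²(4.180×10^-4) / (2π×8.820×10^-2 m) = 1.006×10^-3 H.

L ≈ 1.01 mH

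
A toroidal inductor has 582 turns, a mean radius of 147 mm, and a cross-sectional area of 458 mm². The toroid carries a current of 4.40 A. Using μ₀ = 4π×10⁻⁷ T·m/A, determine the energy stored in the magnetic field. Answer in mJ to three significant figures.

L = μ₀N²A/(2πR) = (4π×10⁻⁷)(582)²(4.580×10^-4)/(2π×0.147) = 2.111×10^-4 H.
U = ½LI² = ½(2.111×10^-4)(4.40)² = 2.043×10^-3 J.

U ≈ 2.04 mJ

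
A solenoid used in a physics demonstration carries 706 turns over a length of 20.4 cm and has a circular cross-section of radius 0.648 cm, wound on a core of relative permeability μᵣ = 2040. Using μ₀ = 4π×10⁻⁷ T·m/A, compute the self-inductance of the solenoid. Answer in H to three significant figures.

A = πr² = π(6.480×10^-3 m)² = 1.319×10^-4 m².
For a long solenoid, L = μ₀μᵣN²A/ℓ.
L = (4π×10⁻⁷)(2040)(706)²(1.319×10^-4)/(0.204 m) = 0.8263 H.

L ≈ 0.826 H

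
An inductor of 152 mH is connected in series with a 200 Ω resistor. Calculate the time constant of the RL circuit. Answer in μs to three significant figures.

τ = L/R = (0.152 H)/(200 Ω) = 7.600×10^-4 s.

τ ≈ 760 μs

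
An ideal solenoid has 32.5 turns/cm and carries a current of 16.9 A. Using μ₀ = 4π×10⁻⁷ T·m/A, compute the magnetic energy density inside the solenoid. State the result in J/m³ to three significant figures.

B = μ₀nI = (4π×10⁻⁷)(3.250×10^3)(16.9) = 6.902×10^-2 T.
u = B²/(2μ₀) = (6.902×10^-2)²/(2×4π×10⁻⁷) = 1.895×10^3 J/m³.

u ≈ 1900 J/m³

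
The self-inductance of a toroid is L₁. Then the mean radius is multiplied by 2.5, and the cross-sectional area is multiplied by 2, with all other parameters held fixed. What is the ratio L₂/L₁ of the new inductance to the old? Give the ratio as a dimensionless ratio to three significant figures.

For a toroid, L ∝ μᵣN²A/R.
L₂/L₁ = (2.5)^-1 × (2) = 0.800.

L₂/L₁ = 0.800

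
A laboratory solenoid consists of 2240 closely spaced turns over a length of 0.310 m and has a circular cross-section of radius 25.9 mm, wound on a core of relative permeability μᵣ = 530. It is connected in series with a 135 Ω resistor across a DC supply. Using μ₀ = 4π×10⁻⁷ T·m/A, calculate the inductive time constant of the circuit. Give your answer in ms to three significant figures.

A = πr² = π(2.590×10^-2 m)² = 2.107×10^-3 m².
L = μ₀μᵣN²A/ℓ = (4π×10⁻⁷)(530)(2240)²(2.107×10^-3)/(0.31) = 22.72 H.
τ = L/R = (22.72)/(135) = 0.1683 s.

τ ≈ 168 ms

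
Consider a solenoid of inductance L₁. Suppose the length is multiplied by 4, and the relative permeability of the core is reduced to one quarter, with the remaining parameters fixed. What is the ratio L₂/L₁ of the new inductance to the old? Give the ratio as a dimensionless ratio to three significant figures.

For a solenoid, L ∝ μᵣN²A/ℓ.
L₂/L₁ = (4)^-1 × (0.25) = 0.0625.

L₂/L₁ = 0.0625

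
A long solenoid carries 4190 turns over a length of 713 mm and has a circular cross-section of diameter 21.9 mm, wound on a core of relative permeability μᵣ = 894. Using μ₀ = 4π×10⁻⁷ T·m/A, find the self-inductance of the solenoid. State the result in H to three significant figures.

L ≈ 10.4 H

A = π(d/2)² = π(1.095×10^-2 m)² = 3.767×10^-4 m².
For a long solenoid, L = μ₀μᵣN²A/ℓ.
L = (4π×10⁻⁷)(894)(4190)²(3.767×10^-4)/(0.713 m) = 10.42 H.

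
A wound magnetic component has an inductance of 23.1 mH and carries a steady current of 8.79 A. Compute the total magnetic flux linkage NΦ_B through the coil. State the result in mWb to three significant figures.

From L = NΦ_B/I, the flux linkage is NΦ_B = LI.
NΦ_B = (2.310×10^-2 H)(8.79 A) = 0.203 Wb.

NΦ_B ≈ 203 mWb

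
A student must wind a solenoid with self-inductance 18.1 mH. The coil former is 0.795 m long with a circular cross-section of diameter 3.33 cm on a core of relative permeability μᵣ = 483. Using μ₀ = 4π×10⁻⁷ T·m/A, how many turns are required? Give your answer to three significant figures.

A = π(d/2)² = π(1.665×10^-2 m)² = 8.709×10^-4 m².
From L = μ₀μᵣN²A/ℓ, N = √(Lℓ / (μ₀μᵣA)).
N = √[(1.810×10^-2)(0.795) / ((4π×10⁻⁷)(483)×8.709×10^-4)] = √(2.722×10^4) ≈ 165.0.

N ≈ 165 turns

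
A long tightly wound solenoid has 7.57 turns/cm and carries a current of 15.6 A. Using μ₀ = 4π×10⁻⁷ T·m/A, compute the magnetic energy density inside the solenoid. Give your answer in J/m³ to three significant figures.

u ≈ 87.6 J/m³

B = μ₀nI = (4π×10⁻⁷)(757)(15.6) = 1.484×10^-2 T.
u = B²/(2μ₀) = (1.484×10^-2)²/(2×4π×10⁻⁷) = 87.62 J/m³.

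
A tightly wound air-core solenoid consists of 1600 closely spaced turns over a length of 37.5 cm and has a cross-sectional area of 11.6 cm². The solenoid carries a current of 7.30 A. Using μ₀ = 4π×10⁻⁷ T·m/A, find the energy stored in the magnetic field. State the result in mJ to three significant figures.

A = 11.6 cm² = 1.160×10^-3 m².
L = μ₀N²A/ℓ = (4π×10⁻⁷)(1600)²(1.160×10^-3)/(0.375) = 9.951×10^-3 H.
U = ½LI² = ½(9.951×10^-3)(7.30)² = 0.2652 J.

U ≈ 265 mJ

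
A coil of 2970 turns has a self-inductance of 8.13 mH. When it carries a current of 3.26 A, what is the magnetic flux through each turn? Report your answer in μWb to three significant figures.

Φ_B ≈ 8.92 μWb

From L = NΦ_B/I, the flux per turn is Φ_B = LI/N.
Φ_B = (8.130×10^-3 H)(3.26 A)/2970 = 8.924×10^-6 Wb.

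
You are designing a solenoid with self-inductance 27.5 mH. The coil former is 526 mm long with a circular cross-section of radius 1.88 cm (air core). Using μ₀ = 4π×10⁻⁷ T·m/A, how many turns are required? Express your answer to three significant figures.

A = πr² = π(1.880×10^-2 m)² = 1.110×10^-3 m².
From L = μ₀N²A/ℓ, N = √(Lℓ / (μ₀A)).
N = √[(2.750×10^-2)(0.526) / ((4π×10⁻⁷)×1.110×10^-3)] = √(1.037×10^7) ≈ 3219.7.

N ≈ 3220 turns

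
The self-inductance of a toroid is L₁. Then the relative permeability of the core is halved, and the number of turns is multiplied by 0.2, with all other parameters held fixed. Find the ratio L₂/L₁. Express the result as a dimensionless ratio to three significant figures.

For a toroid, L ∝ μᵣN²A/R.
L₂/L₁ = (0.5) × (0.2)^2 = 0.0200.

L₂/L₁ = 0.0200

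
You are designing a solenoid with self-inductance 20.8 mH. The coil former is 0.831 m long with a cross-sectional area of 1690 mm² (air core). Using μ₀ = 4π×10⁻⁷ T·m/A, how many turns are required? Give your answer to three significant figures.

A = 1690 mm² = 1.690×10^-3 m².
From L = μ₀N²A/ℓ, N = √(Lℓ / (μ₀A)).
N = √[(2.080×10^-2)(0.831) / ((4π×10⁻⁷)×1.690×10^-3)] = √(8.139×10^6) ≈ 2852.9.

N ≈ 2850 turns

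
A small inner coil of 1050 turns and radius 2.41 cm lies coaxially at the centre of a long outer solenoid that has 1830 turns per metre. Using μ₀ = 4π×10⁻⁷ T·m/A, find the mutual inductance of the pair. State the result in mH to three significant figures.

The outer solenoid produces a uniform field B₁ = μ₀n₁I₁ across the inner coil,
so the flux linkage is N₂Φ = N₂B₁A₂ = μ₀n₁N₂A₂·I₁, giving M = μ₀n₁N₂A₂.
A₂ = πr² = π(2.410×10^-2 m)² = 1.8247×10^-3 m².
M = (4π×10⁻⁷)(1830)(1050)(1.8247×10^-3) = 4.406×10^-3 H.

M ≈ 4.41 mH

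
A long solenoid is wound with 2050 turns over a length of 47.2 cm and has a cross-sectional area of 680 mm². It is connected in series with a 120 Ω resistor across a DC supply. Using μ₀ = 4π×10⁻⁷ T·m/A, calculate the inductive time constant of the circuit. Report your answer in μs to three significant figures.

τ ≈ 63.4 μs

A = 680 mm² = 6.800×10^-4 m².
L = μ₀N²A/ℓ = (4π×10⁻⁷)(2050)²(6.800×10^-4)/(0.472) = 7.608×10^-3 H.
τ = L/R = (7.608×10^-3)/(120) = 6.340×10^-5 s.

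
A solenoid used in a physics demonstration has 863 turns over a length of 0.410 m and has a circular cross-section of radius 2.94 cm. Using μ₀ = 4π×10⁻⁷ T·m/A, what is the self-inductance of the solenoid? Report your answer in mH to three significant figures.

L ≈ 6.20 mH

A = πr² = π(2.940×10^-2 m)² = 2.715×10^-3 m².
For a long solenoid, L = μ₀N²A/ℓ.
L = (4π×10⁻⁷)(863)²(2.715×10^-3)/(0.41 m) = 6.199×10^-3 H.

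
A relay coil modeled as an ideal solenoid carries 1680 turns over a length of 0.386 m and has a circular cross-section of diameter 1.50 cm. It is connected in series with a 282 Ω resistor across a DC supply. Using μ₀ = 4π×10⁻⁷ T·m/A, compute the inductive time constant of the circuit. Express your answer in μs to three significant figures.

A = π(d/2)² = π(7.500×10^-3 m)² = 1.767×10^-4 m².
L = μ₀N²A/ℓ = (4π×10⁻⁷)(1680)²(1.767×10^-4)/(0.386) = 1.624×10^-3 H.
τ = L/R = (1.624×10^-3)/(282) = 5.758×10^-6 s.

τ ≈ 5.76 μs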